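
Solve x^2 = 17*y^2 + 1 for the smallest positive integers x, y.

(x, y) = (33, 8)

First expand sqrt(17) as a continued fraction. With x_i = (sqrt(17) + m_i)/d_i and (m_0, d_0) = (0, 1): a_0 = floor(sqrt(17)) = 4, since 4^2 = 16 <= 17 < 25 = 5^2.
Iterate m_{i+1} = d_i*a_i - m_i, d_{i+1} = (17 - m_{i+1}^2)/d_i, a_{i+1} = floor((a_0 + m_{i+1})/d_{i+1}):
  m_1 = 1*4 - 0 = 4, d_1 = (17 - 4^2)/1 = 1/1 = 1, a_1 = floor((4 + 4)/1) = 8.
  m_2 = 1*8 - 4 = 4, d_2 = (17 - 4^2)/1 = 1/1 = 1: (m_2, d_2) = (m_1, d_1) = (4, 1), so from here the quotient a_1 repeats; the period length is 1.
So sqrt(17) = [4; (8)] with period length k = 1.
k is odd, so (p_{k-1}, q_{k-1}) only solves x^2 - 17y^2 = -1 and the fundamental solution of x^2 - 17y^2 = 1 is (p_{2k-1}, q_{2k-1}) = (p_1, q_1); compute convergents through index 1, running through the period twice.
Convergents (p_i = a_i*p_{i-1} + p_{i-2}, q_i = a_i*q_{i-1} + q_{i-2} with p_{-2}=0, p_{-1}=1, q_{-2}=1, q_{-1}=0):
  i=0: a_0=4, p_0 = 4*1 + 0 = 4, q_0 = 4*0 + 1 = 1.
  i=1: a_1=8, p_1 = 8*4 + 1 = 33, q_1 = 8*1 + 0 = 8.
Indeed p_0^2 - 17*q_0^2 = 16 - 17 = -1, not +1.
Check: 33^2 - 17*8^2 = 1089 - 1088 = 1, so (x, y) = (33, 8) solves the equation, and by the theorem it is the least positive solution.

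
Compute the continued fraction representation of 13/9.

Run the Euclidean algorithm on 13 and 9; the successive quotients are the partial quotients a_0, a_1, ... (each step inverts the fractional part left over by the previous one):
  13 = 1*9 + 4, so a_0 = 1.
  9 = 2*4 + 1, so a_1 = 2.
  4 = 4*1 + 0, so a_2 = 4.
The remainder reaches 0 after 3 divisions, so the expansion has 3 partial quotients, read off in order.

[1; 2, 4]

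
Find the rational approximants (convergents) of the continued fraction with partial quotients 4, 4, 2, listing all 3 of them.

Using the convergent recurrence p_i = a_i*p_{i-1} + p_{i-2}, q_i = a_i*q_{i-1} + q_{i-2} with p_{-2}=0, p_{-1}=1, q_{-2}=1, q_{-1}=0:
  i=0: a_0=4, p_0 = 4*1 + 0 = 4, q_0 = 4*0 + 1 = 1.
  i=1: a_1=4, p_1 = 4*4 + 1 = 17, q_1 = 4*1 + 0 = 4.
  i=2: a_2=2, p_2 = 2*17 + 4 = 38, q_2 = 2*4 + 1 = 9.

4/1, 17/4, 38/9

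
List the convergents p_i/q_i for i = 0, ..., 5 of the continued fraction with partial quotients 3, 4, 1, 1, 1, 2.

3/1, 13/4, 16/5, 29/9, 45/14, 119/37

Using the convergent recurrence p_i = a_i*p_{i-1} + p_{i-2}, q_i = a_i*q_{i-1} + q_{i-2} with p_{-2}=0, p_{-1}=1, q_{-2}=1, q_{-1}=0:
  i=0: a_0=3, p_0 = 3*1 + 0 = 3, q_0 = 3*0 + 1 = 1.
  i=1: a_1=4, p_1 = 4*3 + 1 = 13, q_1 = 4*1 + 0 = 4.
  i=2: a_2=1, p_2 = 1*13 + 3 = 16, q_2 = 1*4 + 1 = 5.
  i=3: a_3=1, p_3 = 1*16 + 13 = 29, q_3 = 1*5 + 4 = 9.
  i=4: a_4=1, p_4 = 1*29 + 16 = 45, q_4 = 1*9 + 5 = 14.
  i=5: a_5=2, p_5 = 2*45 + 29 = 119, q_5 = 2*14 + 9 = 37.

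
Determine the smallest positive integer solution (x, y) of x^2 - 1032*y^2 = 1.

(x, y) = (257, 8)

First expand sqrt(1032) as a continued fraction. With x_i = (sqrt(1032) + m_i)/d_i and (m_0, d_0) = (0, 1): a_0 = floor(sqrt(1032)) = 32, since 32^2 = 1024 <= 1032 < 1089 = 33^2.
Iterate m_{i+1} = d_i*a_i - m_i, d_{i+1} = (1032 - m_{i+1}^2)/d_i, a_{i+1} = floor((a_0 + m_{i+1})/d_{i+1}):
  m_1 = 1*32 - 0 = 32, d_1 = (1032 - 32^2)/1 = 8/1 = 8, a_1 = floor((32 + 32)/8) = 8.
  m_2 = 8*8 - 32 = 32, d_2 = (1032 - 32^2)/8 = 8/8 = 1, a_2 = floor((32 + 32)/1) = 64.
  m_3 = 1*64 - 32 = 32, d_3 = (1032 - 32^2)/1 = 8/1 = 8: (m_3, d_3) = (m_1, d_1) = (32, 8), so from here the quotients repeat a_1, a_2; the period length is 2.
So sqrt(1032) = [32; (8, 64)] with period length k = 2.
k is even, so the fundamental solution of x^2 - 1032y^2 = 1 is (p_{k-1}, q_{k-1}) = (p_1, q_1); compute convergents through index 1.
Convergents (p_i = a_i*p_{i-1} + p_{i-2}, q_i = a_i*q_{i-1} + q_{i-2} with p_{-2}=0, p_{-1}=1, q_{-2}=1, q_{-1}=0):
  i=0: a_0=32, p_0 = 32*1 + 0 = 32, q_0 = 32*0 + 1 = 1.
  i=1: a_1=8, p_1 = 8*32 + 1 = 257, q_1 = 8*1 + 0 = 8.
Check: 257^2 - 1032*8^2 = 66049 - 66048 = 1, so (x, y) = (257, 8) solves the equation, and by the theorem it is the least positive solution.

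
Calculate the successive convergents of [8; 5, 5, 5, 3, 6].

Using the convergent recurrence p_i = a_i*p_{i-1} + p_{i-2}, q_i = a_i*q_{i-1} + q_{i-2} with p_{-2}=0, p_{-1}=1, q_{-2}=1, q_{-1}=0:
  i=0: a_0=8, p_0 = 8*1 + 0 = 8, q_0 = 8*0 + 1 = 1.
  i=1: a_1=5, p_1 = 5*8 + 1 = 41, q_1 = 5*1 + 0 = 5.
  i=2: a_2=5, p_2 = 5*41 + 8 = 213, q_2 = 5*5 + 1 = 26.
  i=3: a_3=5, p_3 = 5*213 + 41 = 1106, q_3 = 5*26 + 5 = 135.
  i=4: a_4=3, p_4 = 3*1106 + 213 = 3531, q_4 = 3*135 + 26 = 431.
  i=5: a_5=6, p_5 = 6*3531 + 1106 = 22292, q_5 = 6*431 + 135 = 2721.

8/1, 41/5, 213/26, 1106/135, 3531/431, 22292/2721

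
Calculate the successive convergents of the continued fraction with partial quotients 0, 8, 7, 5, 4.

Using the convergent recurrence p_i = a_i*p_{i-1} + p_{i-2}, q_i = a_i*q_{i-1} + q_{i-2} with p_{-2}=0, p_{-1}=1, q_{-2}=1, q_{-1}=0:
  i=0: a_0=0, p_0 = 0*1 + 0 = 0, q_0 = 0*0 + 1 = 1.
  i=1: a_1=8, p_1 = 8*0 + 1 = 1, q_1 = 8*1 + 0 = 8.
  i=2: a_2=7, p_2 = 7*1 + 0 = 7, q_2 = 7*8 + 1 = 57.
  i=3: a_3=5, p_3 = 5*7 + 1 = 36, q_3 = 5*57 + 8 = 293.
  i=4: a_4=4, p_4 = 4*36 + 7 = 151, q_4 = 4*293 + 57 = 1229.

0/1, 1/8, 7/57, 36/293, 151/1229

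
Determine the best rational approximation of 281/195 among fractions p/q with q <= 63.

Expand x = 281/195 as a continued fraction with the Euclidean algorithm:
  281 = 1*195 + 86, so a_0 = 1.
  195 = 2*86 + 23, so a_1 = 2.
  86 = 3*23 + 17, so a_2 = 3.
  23 = 1*17 + 6, so a_3 = 1.
  17 = 2*6 + 5, so a_4 = 2.
  6 = 1*5 + 1, so a_5 = 1.
  5 = 5*1 + 0, so a_6 = 5.
so x = [1; 2, 3, 1, 2, 1, 5].
Convergents (p_i = a_i*p_{i-1} + p_{i-2}, q_i = a_i*q_{i-1} + q_{i-2} with p_{-2}=0, p_{-1}=1, q_{-2}=1, q_{-1}=0), until the denominator exceeds 63:
  i=0: a_0=1, p_0 = 1*1 + 0 = 1, q_0 = 1*0 + 1 = 1.
  i=1: a_1=2, p_1 = 2*1 + 1 = 3, q_1 = 2*1 + 0 = 2.
  i=2: a_2=3, p_2 = 3*3 + 1 = 10, q_2 = 3*2 + 1 = 7.
  i=3: a_3=1, p_3 = 1*10 + 3 = 13, q_3 = 1*7 + 2 = 9.
  i=4: a_4=2, p_4 = 2*13 + 10 = 36, q_4 = 2*9 + 7 = 25.
  i=5: a_5=1, p_5 = 1*36 + 13 = 49, q_5 = 1*25 + 9 = 34.
  i=6: a_6=5, p_6 = 5*49 + 36 = 281, q_6 = 5*34 + 25 = 195.
q_6 = 195 > 63, so the last convergent with denominator <= 63 is p_5/q_5 = 49/34.
The closest fraction with denominator <= 63 is either p_5/q_5 or the intermediate fraction (k*p_5 + p_4)/(k*q_5 + q_4) with the largest k >= 1 whose denominator stays <= 63; these approach x as k grows, and every other convergent or intermediate fraction in range is farther away.
Largest k: floor((63 - q_4)/q_5) = floor((63 - 25)/34) = 1.
That gives (1*49 + 36)/(1*34 + 25) = 85/59.
Compare the errors: |x - 49/34| = |281*34 - 49*195|/(195*34) = 1/6630, and |x - 85/59| = |281*59 - 85*195|/(195*59) = 4/11505.
Cross-multiplying, 1*11505 = 11505 < 26520 = 4*6630, so 1/6630 is smaller: the convergent 49/34 is closer to x than 85/59.

49/34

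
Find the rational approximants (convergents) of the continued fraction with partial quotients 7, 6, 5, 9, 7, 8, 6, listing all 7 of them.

7/1, 43/6, 222/31, 2041/285, 14509/2026, 118113/16493, 723187/100984

Using the convergent recurrence p_i = a_i*p_{i-1} + p_{i-2}, q_i = a_i*q_{i-1} + q_{i-2} with p_{-2}=0, p_{-1}=1, q_{-2}=1, q_{-1}=0:
  i=0: a_0=7, p_0 = 7*1 + 0 = 7, q_0 = 7*0 + 1 = 1.
  i=1: a_1=6, p_1 = 6*7 + 1 = 43, q_1 = 6*1 + 0 = 6.
  i=2: a_2=5, p_2 = 5*43 + 7 = 222, q_2 = 5*6 + 1 = 31.
  i=3: a_3=9, p_3 = 9*222 + 43 = 2041, q_3 = 9*31 + 6 = 285.
  i=4: a_4=7, p_4 = 7*2041 + 222 = 14509, q_4 = 7*285 + 31 = 2026.
  i=5: a_5=8, p_5 = 8*14509 + 2041 = 118113, q_5 = 8*2026 + 285 = 16493.
  i=6: a_6=6, p_6 = 6*118113 + 14509 = 723187, q_6 = 6*16493 + 2026 = 100984.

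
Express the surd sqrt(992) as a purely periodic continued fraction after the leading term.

Write x_i = (sqrt(992) + m_i)/d_i with (m_0, d_0) = (0, 1). a_0 = floor(sqrt(992)) = 31, since 31^2 = 961 <= 992 < 1024 = 32^2.
Iterate m_{i+1} = d_i*a_i - m_i, d_{i+1} = (992 - m_{i+1}^2)/d_i, a_{i+1} = floor((a_0 + m_{i+1})/d_{i+1}):
  m_1 = 1*31 - 0 = 31, d_1 = (992 - 31^2)/1 = 31/1 = 31, a_1 = floor((31 + 31)/31) = 2.
  m_2 = 31*2 - 31 = 31, d_2 = (992 - 31^2)/31 = 31/31 = 1, a_2 = floor((31 + 31)/1) = 62.
  m_3 = 1*62 - 31 = 31, d_3 = (992 - 31^2)/1 = 31/1 = 31: (m_3, d_3) = (m_1, d_1) = (31, 31), so from here the quotients repeat a_1, a_2; the period length is 2.
Hence the expansion of sqrt(992) is a_0 = 31 followed by the repeating block 2, 62 (period 2).

[31; (2, 62)]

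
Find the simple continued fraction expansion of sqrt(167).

[12; (1, 11, 1, 24)]

Write x_i = (sqrt(167) + m_i)/d_i with (m_0, d_0) = (0, 1). a_0 = floor(sqrt(167)) = 12, since 12^2 = 144 <= 167 < 169 = 13^2.
Iterate m_{i+1} = d_i*a_i - m_i, d_{i+1} = (167 - m_{i+1}^2)/d_i, a_{i+1} = floor((a_0 + m_{i+1})/d_{i+1}):
  m_1 = 1*12 - 0 = 12, d_1 = (167 - 12^2)/1 = 23/1 = 23, a_1 = floor((12 + 12)/23) = 1.
  m_2 = 23*1 - 12 = 11, d_2 = (167 - 11^2)/23 = 46/23 = 2, a_2 = floor((12 + 11)/2) = 11.
  m_3 = 2*11 - 11 = 11, d_3 = (167 - 11^2)/2 = 46/2 = 23, a_3 = floor((12 + 11)/23) = 1.
  m_4 = 23*1 - 11 = 12, d_4 = (167 - 12^2)/23 = 23/23 = 1, a_4 = floor((12 + 12)/1) = 24.
  m_5 = 1*24 - 12 = 12, d_5 = (167 - 12^2)/1 = 23/1 = 23: (m_5, d_5) = (m_1, d_1) = (12, 23), so from here the quotients repeat a_1, ..., a_4; the period length is 4.
Hence the expansion of sqrt(167) is a_0 = 12 followed by the repeating block 1, 11, 1, 24 (period 4).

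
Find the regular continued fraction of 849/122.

Run the Euclidean algorithm on 849 and 122; the successive quotients are the partial quotients a_0, a_1, ... (each step inverts the fractional part left over by the previous one):
  849 = 6*122 + 117, so a_0 = 6.
  122 = 1*117 + 5, so a_1 = 1.
  117 = 23*5 + 2, so a_2 = 23.
  5 = 2*2 + 1, so a_3 = 2.
  2 = 2*1 + 0, so a_4 = 2.
The remainder reaches 0 after 5 divisions, so the expansion has 5 partial quotients, read off in order.

[6; 1, 23, 2, 2]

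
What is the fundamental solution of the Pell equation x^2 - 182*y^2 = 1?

First expand sqrt(182) as a continued fraction. With x_i = (sqrt(182) + m_i)/d_i and (m_0, d_0) = (0, 1): a_0 = floor(sqrt(182)) = 13, since 13^2 = 169 <= 182 < 196 = 14^2.
Iterate m_{i+1} = d_i*a_i - m_i, d_{i+1} = (182 - m_{i+1}^2)/d_i, a_{i+1} = floor((a_0 + m_{i+1})/d_{i+1}):
  m_1 = 1*13 - 0 = 13, d_1 = (182 - 13^2)/1 = 13/1 = 13, a_1 = floor((13 + 13)/13) = 2.
  m_2 = 13*2 - 13 = 13, d_2 = (182 - 13^2)/13 = 13/13 = 1, a_2 = floor((13 + 13)/1) = 26.
  m_3 = 1*26 - 13 = 13, d_3 = (182 - 13^2)/1 = 13/1 = 13: (m_3, d_3) = (m_1, d_1) = (13, 13), so from here the quotients repeat a_1, a_2; the period length is 2.
So sqrt(182) = [13; (2, 26)] with period length k = 2.
k is even, so the fundamental solution of x^2 - 182y^2 = 1 is (p_{k-1}, q_{k-1}) = (p_1, q_1); compute convergents through index 1.
Convergents (p_i = a_i*p_{i-1} + p_{i-2}, q_i = a_i*q_{i-1} + q_{i-2} with p_{-2}=0, p_{-1}=1, q_{-2}=1, q_{-1}=0):
  i=0: a_0=13, p_0 = 13*1 + 0 = 13, q_0 = 13*0 + 1 = 1.
  i=1: a_1=2, p_1 = 2*13 + 1 = 27, q_1 = 2*1 + 0 = 2.
Check: 27^2 - 182*2^2 = 729 - 728 = 1, so (x, y) = (27, 2) solves the equation, and by the theorem it is the least positive solution.

(x, y) = (27, 2)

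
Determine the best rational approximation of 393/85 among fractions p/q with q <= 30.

37/8

Expand x = 393/85 as a continued fraction with the Euclidean algorithm:
  393 = 4*85 + 53, so a_0 = 4.
  85 = 1*53 + 32, so a_1 = 1.
  53 = 1*32 + 21, so a_2 = 1.
  32 = 1*21 + 11, so a_3 = 1.
  21 = 1*11 + 10, so a_4 = 1.
  11 = 1*10 + 1, so a_5 = 1.
  10 = 10*1 + 0, so a_6 = 10.
so x = [4; 1, 1, 1, 1, 1, 10].
Convergents (p_i = a_i*p_{i-1} + p_{i-2}, q_i = a_i*q_{i-1} + q_{i-2} with p_{-2}=0, p_{-1}=1, q_{-2}=1, q_{-1}=0), until the denominator exceeds 30:
  i=0: a_0=4, p_0 = 4*1 + 0 = 4, q_0 = 4*0 + 1 = 1.
  i=1: a_1=1, p_1 = 1*4 + 1 = 5, q_1 = 1*1 + 0 = 1.
  i=2: a_2=1, p_2 = 1*5 + 4 = 9, q_2 = 1*1 + 1 = 2.
  i=3: a_3=1, p_3 = 1*9 + 5 = 14, q_3 = 1*2 + 1 = 3.
  i=4: a_4=1, p_4 = 1*14 + 9 = 23, q_4 = 1*3 + 2 = 5.
  i=5: a_5=1, p_5 = 1*23 + 14 = 37, q_5 = 1*5 + 3 = 8.
  i=6: a_6=10, p_6 = 10*37 + 23 = 393, q_6 = 10*8 + 5 = 85.
q_6 = 85 > 30, so the last convergent with denominator <= 30 is p_5/q_5 = 37/8.
The closest fraction with denominator <= 30 is either p_5/q_5 or the intermediate fraction (k*p_5 + p_4)/(k*q_5 + q_4) with the largest k >= 1 whose denominator stays <= 30; these approach x as k grows, and every other convergent or intermediate fraction in range is farther away.
Largest k: floor((30 - q_4)/q_5) = floor((30 - 5)/8) = 3.
That gives (3*37 + 23)/(3*8 + 5) = 134/29.
Compare the errors: |x - 37/8| = |393*8 - 37*85|/(85*8) = 1/680, and |x - 134/29| = |393*29 - 134*85|/(85*29) = 7/2465.
Cross-multiplying, 1*2465 = 2465 < 4760 = 7*680, so 1/680 is smaller: the convergent 37/8 is closer to x than 134/29.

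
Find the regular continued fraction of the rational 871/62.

[14; 20, 1, 2]

Run the Euclidean algorithm on 871 and 62; the successive quotients are the partial quotients a_0, a_1, ... (each step inverts the fractional part left over by the previous one):
  871 = 14*62 + 3, so a_0 = 14.
  62 = 20*3 + 2, so a_1 = 20.
  3 = 1*2 + 1, so a_2 = 1.
  2 = 2*1 + 0, so a_3 = 2.
The remainder reaches 0 after 4 divisions, so the expansion has 4 partial quotients, read off in order.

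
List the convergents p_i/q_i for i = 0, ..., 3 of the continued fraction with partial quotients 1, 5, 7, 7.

Using the convergent recurrence p_i = a_i*p_{i-1} + p_{i-2}, q_i = a_i*q_{i-1} + q_{i-2} with p_{-2}=0, p_{-1}=1, q_{-2}=1, q_{-1}=0:
  i=0: a_0=1, p_0 = 1*1 + 0 = 1, q_0 = 1*0 + 1 = 1.
  i=1: a_1=5, p_1 = 5*1 + 1 = 6, q_1 = 5*1 + 0 = 5.
  i=2: a_2=7, p_2 = 7*6 + 1 = 43, q_2 = 7*5 + 1 = 36.
  i=3: a_3=7, p_3 = 7*43 + 6 = 307, q_3 = 7*36 + 5 = 257.

1/1, 6/5, 43/36, 307/257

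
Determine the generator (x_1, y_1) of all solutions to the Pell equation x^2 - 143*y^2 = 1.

(x, y) = (12, 1)

First expand sqrt(143) as a continued fraction. With x_i = (sqrt(143) + m_i)/d_i and (m_0, d_0) = (0, 1): a_0 = floor(sqrt(143)) = 11, since 11^2 = 121 <= 143 < 144 = 12^2.
Iterate m_{i+1} = d_i*a_i - m_i, d_{i+1} = (143 - m_{i+1}^2)/d_i, a_{i+1} = floor((a_0 + m_{i+1})/d_{i+1}):
  m_1 = 1*11 - 0 = 11, d_1 = (143 - 11^2)/1 = 22/1 = 22, a_1 = floor((11 + 11)/22) = 1.
  m_2 = 22*1 - 11 = 11, d_2 = (143 - 11^2)/22 = 22/22 = 1, a_2 = floor((11 + 11)/1) = 22.
  m_3 = 1*22 - 11 = 11, d_3 = (143 - 11^2)/1 = 22/1 = 22: (m_3, d_3) = (m_1, d_1) = (11, 22), so from here the quotients repeat a_1, a_2; the period length is 2.
So sqrt(143) = [11; (1, 22)] with period length k = 2.
k is even, so the fundamental solution of x^2 - 143y^2 = 1 is (p_{k-1}, q_{k-1}) = (p_1, q_1); compute convergents through index 1.
Convergents (p_i = a_i*p_{i-1} + p_{i-2}, q_i = a_i*q_{i-1} + q_{i-2} with p_{-2}=0, p_{-1}=1, q_{-2}=1, q_{-1}=0):
  i=0: a_0=11, p_0 = 11*1 + 0 = 11, q_0 = 11*0 + 1 = 1.
  i=1: a_1=1, p_1 = 1*11 + 1 = 12, q_1 = 1*1 + 0 = 1.
Check: 12^2 - 143*1^2 = 144 - 143 = 1, so (x, y) = (12, 1) solves the equation, and by the theorem it is the least positive solution.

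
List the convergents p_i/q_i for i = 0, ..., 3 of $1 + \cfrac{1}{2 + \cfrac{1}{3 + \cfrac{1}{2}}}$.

1/1, 3/2, 10/7, 23/16

Using the convergent recurrence p_i = a_i*p_{i-1} + p_{i-2}, q_i = a_i*q_{i-1} + q_{i-2} with p_{-2}=0, p_{-1}=1, q_{-2}=1, q_{-1}=0:
  i=0: a_0=1, p_0 = 1*1 + 0 = 1, q_0 = 1*0 + 1 = 1.
  i=1: a_1=2, p_1 = 2*1 + 1 = 3, q_1 = 2*1 + 0 = 2.
  i=2: a_2=3, p_2 = 3*3 + 1 = 10, q_2 = 3*2 + 1 = 7.
  i=3: a_3=2, p_3 = 2*10 + 3 = 23, q_3 = 2*7 + 2 = 16.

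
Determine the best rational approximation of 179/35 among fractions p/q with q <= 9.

46/9

Expand x = 179/35 as a continued fraction with the Euclidean algorithm:
  179 = 5*35 + 4, so a_0 = 5.
  35 = 8*4 + 3, so a_1 = 8.
  4 = 1*3 + 1, so a_2 = 1.
  3 = 3*1 + 0, so a_3 = 3.
so x = [5; 8, 1, 3].
Convergents (p_i = a_i*p_{i-1} + p_{i-2}, q_i = a_i*q_{i-1} + q_{i-2} with p_{-2}=0, p_{-1}=1, q_{-2}=1, q_{-1}=0), until the denominator exceeds 9:
  i=0: a_0=5, p_0 = 5*1 + 0 = 5, q_0 = 5*0 + 1 = 1.
  i=1: a_1=8, p_1 = 8*5 + 1 = 41, q_1 = 8*1 + 0 = 8.
  i=2: a_2=1, p_2 = 1*41 + 5 = 46, q_2 = 1*8 + 1 = 9.
  i=3: a_3=3, p_3 = 3*46 + 41 = 179, q_3 = 3*9 + 8 = 35.
q_3 = 35 > 9, so the last convergent with denominator <= 9 is p_2/q_2 = 46/9.
The closest fraction with denominator <= 9 is either p_2/q_2 or the intermediate fraction (k*p_2 + p_1)/(k*q_2 + q_1) with the largest k >= 1 whose denominator stays <= 9; these approach x as k grows, and every other convergent or intermediate fraction in range is farther away.
Largest k: floor((9 - q_1)/q_2) = floor((9 - 8)/9) = 0.
Since k = 0, no intermediate fraction beyond p_2/q_2 has denominator <= 9, so the convergent 46/9 is the closest (its error is |179*9 - 46*35|/(35*9) = 1/315).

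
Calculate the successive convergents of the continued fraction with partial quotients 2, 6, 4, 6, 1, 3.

Using the convergent recurrence p_i = a_i*p_{i-1} + p_{i-2}, q_i = a_i*q_{i-1} + q_{i-2} with p_{-2}=0, p_{-1}=1, q_{-2}=1, q_{-1}=0:
  i=0: a_0=2, p_0 = 2*1 + 0 = 2, q_0 = 2*0 + 1 = 1.
  i=1: a_1=6, p_1 = 6*2 + 1 = 13, q_1 = 6*1 + 0 = 6.
  i=2: a_2=4, p_2 = 4*13 + 2 = 54, q_2 = 4*6 + 1 = 25.
  i=3: a_3=6, p_3 = 6*54 + 13 = 337, q_3 = 6*25 + 6 = 156.
  i=4: a_4=1, p_4 = 1*337 + 54 = 391, q_4 = 1*156 + 25 = 181.
  i=5: a_5=3, p_5 = 3*391 + 337 = 1510, q_5 = 3*181 + 156 = 699.

2/1, 13/6, 54/25, 337/156, 391/181, 1510/699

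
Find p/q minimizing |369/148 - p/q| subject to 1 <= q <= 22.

Expand x = 369/148 as a continued fraction with the Euclidean algorithm:
  369 = 2*148 + 73, so a_0 = 2.
  148 = 2*73 + 2, so a_1 = 2.
  73 = 36*2 + 1, so a_2 = 36.
  2 = 2*1 + 0, so a_3 = 2.
so x = [2; 2, 36, 2].
Convergents (p_i = a_i*p_{i-1} + p_{i-2}, q_i = a_i*q_{i-1} + q_{i-2} with p_{-2}=0, p_{-1}=1, q_{-2}=1, q_{-1}=0), until the denominator exceeds 22:
  i=0: a_0=2, p_0 = 2*1 + 0 = 2, q_0 = 2*0 + 1 = 1.
  i=1: a_1=2, p_1 = 2*2 + 1 = 5, q_1 = 2*1 + 0 = 2.
  i=2: a_2=36, p_2 = 36*5 + 2 = 182, q_2 = 36*2 + 1 = 73.
q_2 = 73 > 22, so the last convergent with denominator <= 22 is p_1/q_1 = 5/2.
The closest fraction with denominator <= 22 is either p_1/q_1 or the intermediate fraction (k*p_1 + p_0)/(k*q_1 + q_0) with the largest k >= 1 whose denominator stays <= 22; these approach x as k grows, and every other convergent or intermediate fraction in range is farther away.
Largest k: floor((22 - q_0)/q_1) = floor((22 - 1)/2) = 10.
That gives (10*5 + 2)/(10*2 + 1) = 52/21.
Compare the errors: |x - 5/2| = |369*2 - 5*148|/(148*2) = 2/296, and |x - 52/21| = |369*21 - 52*148|/(148*21) = 53/3108.
Cross-multiplying, 2*3108 = 6216 < 15688 = 53*296, so 2/296 is smaller: the convergent 5/2 is closer to x than 52/21.

5/2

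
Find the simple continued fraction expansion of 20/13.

Run the Euclidean algorithm on 20 and 13; the successive quotients are the partial quotients a_0, a_1, ... (each step inverts the fractional part left over by the previous one):
  20 = 1*13 + 7, so a_0 = 1.
  13 = 1*7 + 6, so a_1 = 1.
  7 = 1*6 + 1, so a_2 = 1.
  6 = 6*1 + 0, so a_3 = 6.
The remainder reaches 0 after 4 divisions, so the expansion has 4 partial quotients, read off in order.

[1; 1, 1, 6]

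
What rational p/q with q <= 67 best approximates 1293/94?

674/49

Expand x = 1293/94 as a continued fraction with the Euclidean algorithm:
  1293 = 13*94 + 71, so a_0 = 13.
  94 = 1*71 + 23, so a_1 = 1.
  71 = 3*23 + 2, so a_2 = 3.
  23 = 11*2 + 1, so a_3 = 11.
  2 = 2*1 + 0, so a_4 = 2.
so x = [13; 1, 3, 11, 2].
Convergents (p_i = a_i*p_{i-1} + p_{i-2}, q_i = a_i*q_{i-1} + q_{i-2} with p_{-2}=0, p_{-1}=1, q_{-2}=1, q_{-1}=0), until the denominator exceeds 67:
  i=0: a_0=13, p_0 = 13*1 + 0 = 13, q_0 = 13*0 + 1 = 1.
  i=1: a_1=1, p_1 = 1*13 + 1 = 14, q_1 = 1*1 + 0 = 1.
  i=2: a_2=3, p_2 = 3*14 + 13 = 55, q_2 = 3*1 + 1 = 4.
  i=3: a_3=11, p_3 = 11*55 + 14 = 619, q_3 = 11*4 + 1 = 45.
  i=4: a_4=2, p_4 = 2*619 + 55 = 1293, q_4 = 2*45 + 4 = 94.
q_4 = 94 > 67, so the last convergent with denominator <= 67 is p_3/q_3 = 619/45.
The closest fraction with denominator <= 67 is either p_3/q_3 or the intermediate fraction (k*p_3 + p_2)/(k*q_3 + q_2) with the largest k >= 1 whose denominator stays <= 67; these approach x as k grows, and every other convergent or intermediate fraction in range is farther away.
Largest k: floor((67 - q_2)/q_3) = floor((67 - 4)/45) = 1.
That gives (1*619 + 55)/(1*45 + 4) = 674/49.
Compare the errors: |x - 619/45| = |1293*45 - 619*94|/(94*45) = 1/4230, and |x - 674/49| = |1293*49 - 674*94|/(94*49) = 1/4606.
Cross-multiplying, 1*4230 = 4230 < 4606 = 1*4606, so 1/4606 is smaller: the intermediate fraction 674/49 is closer to x than 619/45.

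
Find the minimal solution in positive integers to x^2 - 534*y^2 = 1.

First expand sqrt(534) as a continued fraction. With x_i = (sqrt(534) + m_i)/d_i and (m_0, d_0) = (0, 1): a_0 = floor(sqrt(534)) = 23, since 23^2 = 529 <= 534 < 576 = 24^2.
Iterate m_{i+1} = d_i*a_i - m_i, d_{i+1} = (534 - m_{i+1}^2)/d_i, a_{i+1} = floor((a_0 + m_{i+1})/d_{i+1}):
  m_1 = 1*23 - 0 = 23, d_1 = (534 - 23^2)/1 = 5/1 = 5, a_1 = floor((23 + 23)/5) = 9.
  m_2 = 5*9 - 23 = 22, d_2 = (534 - 22^2)/5 = 50/5 = 10, a_2 = floor((23 + 22)/10) = 4.
  m_3 = 10*4 - 22 = 18, d_3 = (534 - 18^2)/10 = 210/10 = 21, a_3 = floor((23 + 18)/21) = 1.
  m_4 = 21*1 - 18 = 3, d_4 = (534 - 3^2)/21 = 525/21 = 25, a_4 = floor((23 + 3)/25) = 1.
  m_5 = 25*1 - 3 = 22, d_5 = (534 - 22^2)/25 = 50/25 = 2, a_5 = floor((23 + 22)/2) = 22.
  m_6 = 2*22 - 22 = 22, d_6 = (534 - 22^2)/2 = 50/2 = 25, a_6 = floor((23 + 22)/25) = 1.
  m_7 = 25*1 - 22 = 3, d_7 = (534 - 3^2)/25 = 525/25 = 21, a_7 = floor((23 + 3)/21) = 1.
  m_8 = 21*1 - 3 = 18, d_8 = (534 - 18^2)/21 = 210/21 = 10, a_8 = floor((23 + 18)/10) = 4.
  m_9 = 10*4 - 18 = 22, d_9 = (534 - 22^2)/10 = 50/10 = 5, a_9 = floor((23 + 22)/5) = 9.
  m_10 = 5*9 - 22 = 23, d_10 = (534 - 23^2)/5 = 5/5 = 1, a_10 = floor((23 + 23)/1) = 46.
  m_11 = 1*46 - 23 = 23, d_11 = (534 - 23^2)/1 = 5/1 = 5: (m_11, d_11) = (m_1, d_1) = (23, 5), so from here the quotients repeat a_1, ..., a_10; the period length is 10.
So sqrt(534) = [23; (9, 4, 1, 1, 22, 1, 1, 4, 9, 46)] with period length k = 10.
k is even, so the fundamental solution of x^2 - 534y^2 = 1 is (p_{k-1}, q_{k-1}) = (p_9, q_9); compute convergents through index 9.
Convergents (p_i = a_i*p_{i-1} + p_{i-2}, q_i = a_i*q_{i-1} + q_{i-2} with p_{-2}=0, p_{-1}=1, q_{-2}=1, q_{-1}=0):
  i=0: a_0=23, p_0 = 23*1 + 0 = 23, q_0 = 23*0 + 1 = 1.
  i=1: a_1=9, p_1 = 9*23 + 1 = 208, q_1 = 9*1 + 0 = 9.
  i=2: a_2=4, p_2 = 4*208 + 23 = 855, q_2 = 4*9 + 1 = 37.
  i=3: a_3=1, p_3 = 1*855 + 208 = 1063, q_3 = 1*37 + 9 = 46.
  i=4: a_4=1, p_4 = 1*1063 + 855 = 1918, q_4 = 1*46 + 37 = 83.
  i=5: a_5=22, p_5 = 22*1918 + 1063 = 43259, q_5 = 22*83 + 46 = 1872.
  i=6: a_6=1, p_6 = 1*43259 + 1918 = 45177, q_6 = 1*1872 + 83 = 1955.
  i=7: a_7=1, p_7 = 1*45177 + 43259 = 88436, q_7 = 1*1955 + 1872 = 3827.
  i=8: a_8=4, p_8 = 4*88436 + 45177 = 398921, q_8 = 4*3827 + 1955 = 17263.
  i=9: a_9=9, p_9 = 9*398921 + 88436 = 3678725, q_9 = 9*17263 + 3827 = 159194.
Check: 3678725^2 - 534*159194^2 = 13533017625625 - 13533017625624 = 1, so (x, y) = (3678725, 159194) solves the equation, and by the theorem it is the least positive solution.

(x, y) = (3678725, 159194)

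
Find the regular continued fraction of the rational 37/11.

[3; 2, 1, 3]

Run the Euclidean algorithm on 37 and 11; the successive quotients are the partial quotients a_0, a_1, ... (each step inverts the fractional part left over by the previous one):
  37 = 3*11 + 4, so a_0 = 3.
  11 = 2*4 + 3, so a_1 = 2.
  4 = 1*3 + 1, so a_2 = 1.
  3 = 3*1 + 0, so a_3 = 3.
The remainder reaches 0 after 4 divisions, so the expansion has 4 partial quotients, read off in order.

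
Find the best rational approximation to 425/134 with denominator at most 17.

Expand x = 425/134 as a continued fraction with the Euclidean algorithm:
  425 = 3*134 + 23, so a_0 = 3.
  134 = 5*23 + 19, so a_1 = 5.
  23 = 1*19 + 4, so a_2 = 1.
  19 = 4*4 + 3, so a_3 = 4.
  4 = 1*3 + 1, so a_4 = 1.
  3 = 3*1 + 0, so a_5 = 3.
so x = [3; 5, 1, 4, 1, 3].
Convergents (p_i = a_i*p_{i-1} + p_{i-2}, q_i = a_i*q_{i-1} + q_{i-2} with p_{-2}=0, p_{-1}=1, q_{-2}=1, q_{-1}=0), until the denominator exceeds 17:
  i=0: a_0=3, p_0 = 3*1 + 0 = 3, q_0 = 3*0 + 1 = 1.
  i=1: a_1=5, p_1 = 5*3 + 1 = 16, q_1 = 5*1 + 0 = 5.
  i=2: a_2=1, p_2 = 1*16 + 3 = 19, q_2 = 1*5 + 1 = 6.
  i=3: a_3=4, p_3 = 4*19 + 16 = 92, q_3 = 4*6 + 5 = 29.
q_3 = 29 > 17, so the last convergent with denominator <= 17 is p_2/q_2 = 19/6.
The closest fraction with denominator <= 17 is either p_2/q_2 or the intermediate fraction (k*p_2 + p_1)/(k*q_2 + q_1) with the largest k >= 1 whose denominator stays <= 17; these approach x as k grows, and every other convergent or intermediate fraction in range is farther away.
Largest k: floor((17 - q_1)/q_2) = floor((17 - 5)/6) = 2.
That gives (2*19 + 16)/(2*6 + 5) = 54/17.
Compare the errors: |x - 19/6| = |425*6 - 19*134|/(134*6) = 4/804, and |x - 54/17| = |425*17 - 54*134|/(134*17) = 11/2278.
Cross-multiplying, 11*804 = 8844 < 9112 = 4*2278, so 11/2278 is smaller: the intermediate fraction 54/17 is closer to x than 19/6.

54/17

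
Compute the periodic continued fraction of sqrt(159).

[12; (1, 1, 1, 1, 3, 1, 1, 1, 1, 24)]

Write x_i = (sqrt(159) + m_i)/d_i with (m_0, d_0) = (0, 1). a_0 = floor(sqrt(159)) = 12, since 12^2 = 144 <= 159 < 169 = 13^2.
Iterate m_{i+1} = d_i*a_i - m_i, d_{i+1} = (159 - m_{i+1}^2)/d_i, a_{i+1} = floor((a_0 + m_{i+1})/d_{i+1}):
  m_1 = 1*12 - 0 = 12, d_1 = (159 - 12^2)/1 = 15/1 = 15, a_1 = floor((12 + 12)/15) = 1.
  m_2 = 15*1 - 12 = 3, d_2 = (159 - 3^2)/15 = 150/15 = 10, a_2 = floor((12 + 3)/10) = 1.
  m_3 = 10*1 - 3 = 7, d_3 = (159 - 7^2)/10 = 110/10 = 11, a_3 = floor((12 + 7)/11) = 1.
  m_4 = 11*1 - 7 = 4, d_4 = (159 - 4^2)/11 = 143/11 = 13, a_4 = floor((12 + 4)/13) = 1.
  m_5 = 13*1 - 4 = 9, d_5 = (159 - 9^2)/13 = 78/13 = 6, a_5 = floor((12 + 9)/6) = 3.
  m_6 = 6*3 - 9 = 9, d_6 = (159 - 9^2)/6 = 78/6 = 13, a_6 = floor((12 + 9)/13) = 1.
  m_7 = 13*1 - 9 = 4, d_7 = (159 - 4^2)/13 = 143/13 = 11, a_7 = floor((12 + 4)/11) = 1.
  m_8 = 11*1 - 4 = 7, d_8 = (159 - 7^2)/11 = 110/11 = 10, a_8 = floor((12 + 7)/10) = 1.
  m_9 = 10*1 - 7 = 3, d_9 = (159 - 3^2)/10 = 150/10 = 15, a_9 = floor((12 + 3)/15) = 1.
  m_10 = 15*1 - 3 = 12, d_10 = (159 - 12^2)/15 = 15/15 = 1, a_10 = floor((12 + 12)/1) = 24.
  m_11 = 1*24 - 12 = 12, d_11 = (159 - 12^2)/1 = 15/1 = 15: (m_11, d_11) = (m_1, d_1) = (12, 15), so from here the quotients repeat a_1, ..., a_10; the period length is 10.
Hence the expansion of sqrt(159) is a_0 = 12 followed by the repeating block 1, 1, 1, 1, 3, 1, 1, 1, 1, 24 (period 10).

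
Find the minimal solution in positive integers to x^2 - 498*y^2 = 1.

First expand sqrt(498) as a continued fraction. With x_i = (sqrt(498) + m_i)/d_i and (m_0, d_0) = (0, 1): a_0 = floor(sqrt(498)) = 22, since 22^2 = 484 <= 498 < 529 = 23^2.
Iterate m_{i+1} = d_i*a_i - m_i, d_{i+1} = (498 - m_{i+1}^2)/d_i, a_{i+1} = floor((a_0 + m_{i+1})/d_{i+1}):
  m_1 = 1*22 - 0 = 22, d_1 = (498 - 22^2)/1 = 14/1 = 14, a_1 = floor((22 + 22)/14) = 3.
  m_2 = 14*3 - 22 = 20, d_2 = (498 - 20^2)/14 = 98/14 = 7, a_2 = floor((22 + 20)/7) = 6.
  m_3 = 7*6 - 20 = 22, d_3 = (498 - 22^2)/7 = 14/7 = 2, a_3 = floor((22 + 22)/2) = 22.
  m_4 = 2*22 - 22 = 22, d_4 = (498 - 22^2)/2 = 14/2 = 7, a_4 = floor((22 + 22)/7) = 6.
  m_5 = 7*6 - 22 = 20, d_5 = (498 - 20^2)/7 = 98/7 = 14, a_5 = floor((22 + 20)/14) = 3.
  m_6 = 14*3 - 20 = 22, d_6 = (498 - 22^2)/14 = 14/14 = 1, a_6 = floor((22 + 22)/1) = 44.
  m_7 = 1*44 - 22 = 22, d_7 = (498 - 22^2)/1 = 14/1 = 14: (m_7, d_7) = (m_1, d_1) = (22, 14), so from here the quotients repeat a_1, ..., a_6; the period length is 6.
So sqrt(498) = [22; (3, 6, 22, 6, 3, 44)] with period length k = 6.
k is even, so the fundamental solution of x^2 - 498y^2 = 1 is (p_{k-1}, q_{k-1}) = (p_5, q_5); compute convergents through index 5.
Convergents (p_i = a_i*p_{i-1} + p_{i-2}, q_i = a_i*q_{i-1} + q_{i-2} with p_{-2}=0, p_{-1}=1, q_{-2}=1, q_{-1}=0):
  i=0: a_0=22, p_0 = 22*1 + 0 = 22, q_0 = 22*0 + 1 = 1.
  i=1: a_1=3, p_1 = 3*22 + 1 = 67, q_1 = 3*1 + 0 = 3.
  i=2: a_2=6, p_2 = 6*67 + 22 = 424, q_2 = 6*3 + 1 = 19.
  i=3: a_3=22, p_3 = 22*424 + 67 = 9395, q_3 = 22*19 + 3 = 421.
  i=4: a_4=6, p_4 = 6*9395 + 424 = 56794, q_4 = 6*421 + 19 = 2545.
  i=5: a_5=3, p_5 = 3*56794 + 9395 = 179777, q_5 = 3*2545 + 421 = 8056.
Check: 179777^2 - 498*8056^2 = 32319769729 - 32319769728 = 1, so (x, y) = (179777, 8056) solves the equation, and by the theorem it is the least positive solution.

(x, y) = (179777, 8056)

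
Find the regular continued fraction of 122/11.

[11; 11]

Run the Euclidean algorithm on 122 and 11; the successive quotients are the partial quotients a_0, a_1, ... (each step inverts the fractional part left over by the previous one):
  122 = 11*11 + 1, so a_0 = 11.
  11 = 11*1 + 0, so a_1 = 11.
The remainder reaches 0 after 2 divisions, so the expansion has 2 partial quotients, read off in order.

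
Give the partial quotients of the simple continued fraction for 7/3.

[2; 3]

Run the Euclidean algorithm on 7 and 3; the successive quotients are the partial quotients a_0, a_1, ... (each step inverts the fractional part left over by the previous one):
  7 = 2*3 + 1, so a_0 = 2.
  3 = 3*1 + 0, so a_1 = 3.
The remainder reaches 0 after 2 divisions, so the expansion has 2 partial quotients, read off in order.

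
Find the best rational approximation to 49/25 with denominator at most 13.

Expand x = 49/25 as a continued fraction with the Euclidean algorithm:
  49 = 1*25 + 24, so a_0 = 1.
  25 = 1*24 + 1, so a_1 = 1.
  24 = 24*1 + 0, so a_2 = 24.
so x = [1; 1, 24].
Convergents (p_i = a_i*p_{i-1} + p_{i-2}, q_i = a_i*q_{i-1} + q_{i-2} with p_{-2}=0, p_{-1}=1, q_{-2}=1, q_{-1}=0), until the denominator exceeds 13:
  i=0: a_0=1, p_0 = 1*1 + 0 = 1, q_0 = 1*0 + 1 = 1.
  i=1: a_1=1, p_1 = 1*1 + 1 = 2, q_1 = 1*1 + 0 = 1.
  i=2: a_2=24, p_2 = 24*2 + 1 = 49, q_2 = 24*1 + 1 = 25.
q_2 = 25 > 13, so the last convergent with denominator <= 13 is p_1/q_1 = 2/1.
The closest fraction with denominator <= 13 is either p_1/q_1 or the intermediate fraction (k*p_1 + p_0)/(k*q_1 + q_0) with the largest k >= 1 whose denominator stays <= 13; these approach x as k grows, and every other convergent or intermediate fraction in range is farther away.
Largest k: floor((13 - q_0)/q_1) = floor((13 - 1)/1) = 12.
That gives (12*2 + 1)/(12*1 + 1) = 25/13.
Compare the errors: |x - 2/1| = |49*1 - 2*25|/(25*1) = 1/25, and |x - 25/13| = |49*13 - 25*25|/(25*13) = 12/325.
Cross-multiplying, 12*25 = 300 < 325 = 1*325, so 12/325 is smaller: the intermediate fraction 25/13 is closer to x than 2/1.

25/13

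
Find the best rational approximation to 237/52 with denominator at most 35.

Expand x = 237/52 as a continued fraction with the Euclidean algorithm:
  237 = 4*52 + 29, so a_0 = 4.
  52 = 1*29 + 23, so a_1 = 1.
  29 = 1*23 + 6, so a_2 = 1.
  23 = 3*6 + 5, so a_3 = 3.
  6 = 1*5 + 1, so a_4 = 1.
  5 = 5*1 + 0, so a_5 = 5.
so x = [4; 1, 1, 3, 1, 5].
Convergents (p_i = a_i*p_{i-1} + p_{i-2}, q_i = a_i*q_{i-1} + q_{i-2} with p_{-2}=0, p_{-1}=1, q_{-2}=1, q_{-1}=0), until the denominator exceeds 35:
  i=0: a_0=4, p_0 = 4*1 + 0 = 4, q_0 = 4*0 + 1 = 1.
  i=1: a_1=1, p_1 = 1*4 + 1 = 5, q_1 = 1*1 + 0 = 1.
  i=2: a_2=1, p_2 = 1*5 + 4 = 9, q_2 = 1*1 + 1 = 2.
  i=3: a_3=3, p_3 = 3*9 + 5 = 32, q_3 = 3*2 + 1 = 7.
  i=4: a_4=1, p_4 = 1*32 + 9 = 41, q_4 = 1*7 + 2 = 9.
  i=5: a_5=5, p_5 = 5*41 + 32 = 237, q_5 = 5*9 + 7 = 52.
q_5 = 52 > 35, so the last convergent with denominator <= 35 is p_4/q_4 = 41/9.
The closest fraction with denominator <= 35 is either p_4/q_4 or the intermediate fraction (k*p_4 + p_3)/(k*q_4 + q_3) with the largest k >= 1 whose denominator stays <= 35; these approach x as k grows, and every other convergent or intermediate fraction in range is farther away.
Largest k: floor((35 - q_3)/q_4) = floor((35 - 7)/9) = 3.
That gives (3*41 + 32)/(3*9 + 7) = 155/34.
Compare the errors: |x - 41/9| = |237*9 - 41*52|/(52*9) = 1/468, and |x - 155/34| = |237*34 - 155*52|/(52*34) = 2/1768.
Cross-multiplying, 2*468 = 936 < 1768 = 1*1768, so 2/1768 is smaller: the intermediate fraction 155/34 is closer to x than 41/9.

155/34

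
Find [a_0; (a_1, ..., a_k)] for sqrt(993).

Write x_i = (sqrt(993) + m_i)/d_i with (m_0, d_0) = (0, 1). a_0 = floor(sqrt(993)) = 31, since 31^2 = 961 <= 993 < 1024 = 32^2.
Iterate m_{i+1} = d_i*a_i - m_i, d_{i+1} = (993 - m_{i+1}^2)/d_i, a_{i+1} = floor((a_0 + m_{i+1})/d_{i+1}):
  m_1 = 1*31 - 0 = 31, d_1 = (993 - 31^2)/1 = 32/1 = 32, a_1 = floor((31 + 31)/32) = 1.
  m_2 = 32*1 - 31 = 1, d_2 = (993 - 1^2)/32 = 992/32 = 31, a_2 = floor((31 + 1)/31) = 1.
  m_3 = 31*1 - 1 = 30, d_3 = (993 - 30^2)/31 = 93/31 = 3, a_3 = floor((31 + 30)/3) = 20.
  m_4 = 3*20 - 30 = 30, d_4 = (993 - 30^2)/3 = 93/3 = 31, a_4 = floor((31 + 30)/31) = 1.
  m_5 = 31*1 - 30 = 1, d_5 = (993 - 1^2)/31 = 992/31 = 32, a_5 = floor((31 + 1)/32) = 1.
  m_6 = 32*1 - 1 = 31, d_6 = (993 - 31^2)/32 = 32/32 = 1, a_6 = floor((31 + 31)/1) = 62.
  m_7 = 1*62 - 31 = 31, d_7 = (993 - 31^2)/1 = 32/1 = 32: (m_7, d_7) = (m_1, d_1) = (31, 32), so from here the quotients repeat a_1, ..., a_6; the period length is 6.
Hence the expansion of sqrt(993) is a_0 = 31 followed by the repeating block 1, 1, 20, 1, 1, 62 (period 6).

[31; (1, 1, 20, 1, 1, 62)]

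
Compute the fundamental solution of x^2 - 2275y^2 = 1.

(x, y) = (1574, 33)

First expand sqrt(2275) as a continued fraction. With x_i = (sqrt(2275) + m_i)/d_i and (m_0, d_0) = (0, 1): a_0 = floor(sqrt(2275)) = 47, since 47^2 = 2209 <= 2275 < 2304 = 48^2.
Iterate m_{i+1} = d_i*a_i - m_i, d_{i+1} = (2275 - m_{i+1}^2)/d_i, a_{i+1} = floor((a_0 + m_{i+1})/d_{i+1}):
  m_1 = 1*47 - 0 = 47, d_1 = (2275 - 47^2)/1 = 66/1 = 66, a_1 = floor((47 + 47)/66) = 1.
  m_2 = 66*1 - 47 = 19, d_2 = (2275 - 19^2)/66 = 1914/66 = 29, a_2 = floor((47 + 19)/29) = 2.
  m_3 = 29*2 - 19 = 39, d_3 = (2275 - 39^2)/29 = 754/29 = 26, a_3 = floor((47 + 39)/26) = 3.
  m_4 = 26*3 - 39 = 39, d_4 = (2275 - 39^2)/26 = 754/26 = 29, a_4 = floor((47 + 39)/29) = 2.
  m_5 = 29*2 - 39 = 19, d_5 = (2275 - 19^2)/29 = 1914/29 = 66, a_5 = floor((47 + 19)/66) = 1.
  m_6 = 66*1 - 19 = 47, d_6 = (2275 - 47^2)/66 = 66/66 = 1, a_6 = floor((47 + 47)/1) = 94.
  m_7 = 1*94 - 47 = 47, d_7 = (2275 - 47^2)/1 = 66/1 = 66: (m_7, d_7) = (m_1, d_1) = (47, 66), so from here the quotients repeat a_1, ..., a_6; the period length is 6.
So sqrt(2275) = [47; (1, 2, 3, 2, 1, 94)] with period length k = 6.
k is even, so the fundamental solution of x^2 - 2275y^2 = 1 is (p_{k-1}, q_{k-1}) = (p_5, q_5); compute convergents through index 5.
Convergents (p_i = a_i*p_{i-1} + p_{i-2}, q_i = a_i*q_{i-1} + q_{i-2} with p_{-2}=0, p_{-1}=1, q_{-2}=1, q_{-1}=0):
  i=0: a_0=47, p_0 = 47*1 + 0 = 47, q_0 = 47*0 + 1 = 1.
  i=1: a_1=1, p_1 = 1*47 + 1 = 48, q_1 = 1*1 + 0 = 1.
  i=2: a_2=2, p_2 = 2*48 + 47 = 143, q_2 = 2*1 + 1 = 3.
  i=3: a_3=3, p_3 = 3*143 + 48 = 477, q_3 = 3*3 + 1 = 10.
  i=4: a_4=2, p_4 = 2*477 + 143 = 1097, q_4 = 2*10 + 3 = 23.
  i=5: a_5=1, p_5 = 1*1097 + 477 = 1574, q_5 = 1*23 + 10 = 33.
Check: 1574^2 - 2275*33^2 = 2477476 - 2477475 = 1, so (x, y) = (1574, 33) solves the equation, and by the theorem it is the least positive solution.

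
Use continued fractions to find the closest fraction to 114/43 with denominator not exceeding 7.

8/3

Expand x = 114/43 as a continued fraction with the Euclidean algorithm:
  114 = 2*43 + 28, so a_0 = 2.
  43 = 1*28 + 15, so a_1 = 1.
  28 = 1*15 + 13, so a_2 = 1.
  15 = 1*13 + 2, so a_3 = 1.
  13 = 6*2 + 1, so a_4 = 6.
  2 = 2*1 + 0, so a_5 = 2.
so x = [2; 1, 1, 1, 6, 2].
Convergents (p_i = a_i*p_{i-1} + p_{i-2}, q_i = a_i*q_{i-1} + q_{i-2} with p_{-2}=0, p_{-1}=1, q_{-2}=1, q_{-1}=0), until the denominator exceeds 7:
  i=0: a_0=2, p_0 = 2*1 + 0 = 2, q_0 = 2*0 + 1 = 1.
  i=1: a_1=1, p_1 = 1*2 + 1 = 3, q_1 = 1*1 + 0 = 1.
  i=2: a_2=1, p_2 = 1*3 + 2 = 5, q_2 = 1*1 + 1 = 2.
  i=3: a_3=1, p_3 = 1*5 + 3 = 8, q_3 = 1*2 + 1 = 3.
  i=4: a_4=6, p_4 = 6*8 + 5 = 53, q_4 = 6*3 + 2 = 20.
q_4 = 20 > 7, so the last convergent with denominator <= 7 is p_3/q_3 = 8/3.
The closest fraction with denominator <= 7 is either p_3/q_3 or the intermediate fraction (k*p_3 + p_2)/(k*q_3 + q_2) with the largest k >= 1 whose denominator stays <= 7; these approach x as k grows, and every other convergent or intermediate fraction in range is farther away.
Largest k: floor((7 - q_2)/q_3) = floor((7 - 2)/3) = 1.
That gives (1*8 + 5)/(1*3 + 2) = 13/5.
Compare the errors: |x - 8/3| = |114*3 - 8*43|/(43*3) = 2/129, and |x - 13/5| = |114*5 - 13*43|/(43*5) = 11/215.
Cross-multiplying, 2*215 = 430 < 1419 = 11*129, so 2/129 is smaller: the convergent 8/3 is closer to x than 13/5.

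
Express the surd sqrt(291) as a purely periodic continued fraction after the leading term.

[17; (17, 34)]

Write x_i = (sqrt(291) + m_i)/d_i with (m_0, d_0) = (0, 1). a_0 = floor(sqrt(291)) = 17, since 17^2 = 289 <= 291 < 324 = 18^2.
Iterate m_{i+1} = d_i*a_i - m_i, d_{i+1} = (291 - m_{i+1}^2)/d_i, a_{i+1} = floor((a_0 + m_{i+1})/d_{i+1}):
  m_1 = 1*17 - 0 = 17, d_1 = (291 - 17^2)/1 = 2/1 = 2, a_1 = floor((17 + 17)/2) = 17.
  m_2 = 2*17 - 17 = 17, d_2 = (291 - 17^2)/2 = 2/2 = 1, a_2 = floor((17 + 17)/1) = 34.
  m_3 = 1*34 - 17 = 17, d_3 = (291 - 17^2)/1 = 2/1 = 2: (m_3, d_3) = (m_1, d_1) = (17, 2), so from here the quotients repeat a_1, a_2; the period length is 2.
Hence the expansion of sqrt(291) is a_0 = 17 followed by the repeating block 17, 34 (period 2).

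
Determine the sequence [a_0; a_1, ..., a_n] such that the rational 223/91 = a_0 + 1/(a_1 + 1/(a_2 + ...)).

Run the Euclidean algorithm on 223 and 91; the successive quotients are the partial quotients a_0, a_1, ... (each step inverts the fractional part left over by the previous one):
  223 = 2*91 + 41, so a_0 = 2.
  91 = 2*41 + 9, so a_1 = 2.
  41 = 4*9 + 5, so a_2 = 4.
  9 = 1*5 + 4, so a_3 = 1.
  5 = 1*4 + 1, so a_4 = 1.
  4 = 4*1 + 0, so a_5 = 4.
The remainder reaches 0 after 6 divisions, so the expansion has 6 partial quotients, read off in order.

[2; 2, 4, 1, 1, 4]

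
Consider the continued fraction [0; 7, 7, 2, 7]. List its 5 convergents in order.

Using the convergent recurrence p_i = a_i*p_{i-1} + p_{i-2}, q_i = a_i*q_{i-1} + q_{i-2} with p_{-2}=0, p_{-1}=1, q_{-2}=1, q_{-1}=0:
  i=0: a_0=0, p_0 = 0*1 + 0 = 0, q_0 = 0*0 + 1 = 1.
  i=1: a_1=7, p_1 = 7*0 + 1 = 1, q_1 = 7*1 + 0 = 7.
  i=2: a_2=7, p_2 = 7*1 + 0 = 7, q_2 = 7*7 + 1 = 50.
  i=3: a_3=2, p_3 = 2*7 + 1 = 15, q_3 = 2*50 + 7 = 107.
  i=4: a_4=7, p_4 = 7*15 + 7 = 112, q_4 = 7*107 + 50 = 799.

0/1, 1/7, 7/50, 15/107, 112/799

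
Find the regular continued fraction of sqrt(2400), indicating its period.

[48; (1, 96)]

Write x_i = (sqrt(2400) + m_i)/d_i with (m_0, d_0) = (0, 1). a_0 = floor(sqrt(2400)) = 48, since 48^2 = 2304 <= 2400 < 2401 = 49^2.
Iterate m_{i+1} = d_i*a_i - m_i, d_{i+1} = (2400 - m_{i+1}^2)/d_i, a_{i+1} = floor((a_0 + m_{i+1})/d_{i+1}):
  m_1 = 1*48 - 0 = 48, d_1 = (2400 - 48^2)/1 = 96/1 = 96, a_1 = floor((48 + 48)/96) = 1.
  m_2 = 96*1 - 48 = 48, d_2 = (2400 - 48^2)/96 = 96/96 = 1, a_2 = floor((48 + 48)/1) = 96.
  m_3 = 1*96 - 48 = 48, d_3 = (2400 - 48^2)/1 = 96/1 = 96: (m_3, d_3) = (m_1, d_1) = (48, 96), so from here the quotients repeat a_1, a_2; the period length is 2.
Hence the expansion of sqrt(2400) is a_0 = 48 followed by the repeating block 1, 96 (period 2).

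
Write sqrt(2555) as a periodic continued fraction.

Write x_i = (sqrt(2555) + m_i)/d_i with (m_0, d_0) = (0, 1). a_0 = floor(sqrt(2555)) = 50, since 50^2 = 2500 <= 2555 < 2601 = 51^2.
Iterate m_{i+1} = d_i*a_i - m_i, d_{i+1} = (2555 - m_{i+1}^2)/d_i, a_{i+1} = floor((a_0 + m_{i+1})/d_{i+1}):
  m_1 = 1*50 - 0 = 50, d_1 = (2555 - 50^2)/1 = 55/1 = 55, a_1 = floor((50 + 50)/55) = 1.
  m_2 = 55*1 - 50 = 5, d_2 = (2555 - 5^2)/55 = 2530/55 = 46, a_2 = floor((50 + 5)/46) = 1.
  m_3 = 46*1 - 5 = 41, d_3 = (2555 - 41^2)/46 = 874/46 = 19, a_3 = floor((50 + 41)/19) = 4.
  m_4 = 19*4 - 41 = 35, d_4 = (2555 - 35^2)/19 = 1330/19 = 70, a_4 = floor((50 + 35)/70) = 1.
  m_5 = 70*1 - 35 = 35, d_5 = (2555 - 35^2)/70 = 1330/70 = 19, a_5 = floor((50 + 35)/19) = 4.
  m_6 = 19*4 - 35 = 41, d_6 = (2555 - 41^2)/19 = 874/19 = 46, a_6 = floor((50 + 41)/46) = 1.
  m_7 = 46*1 - 41 = 5, d_7 = (2555 - 5^2)/46 = 2530/46 = 55, a_7 = floor((50 + 5)/55) = 1.
  m_8 = 55*1 - 5 = 50, d_8 = (2555 - 50^2)/55 = 55/55 = 1, a_8 = floor((50 + 50)/1) = 100.
  m_9 = 1*100 - 50 = 50, d_9 = (2555 - 50^2)/1 = 55/1 = 55: (m_9, d_9) = (m_1, d_1) = (50, 55), so from here the quotients repeat a_1, ..., a_8; the period length is 8.
Hence the expansion of sqrt(2555) is a_0 = 50 followed by the repeating block 1, 1, 4, 1, 4, 1, 1, 100 (period 8).

[50; (1, 1, 4, 1, 4, 1, 1, 100)]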